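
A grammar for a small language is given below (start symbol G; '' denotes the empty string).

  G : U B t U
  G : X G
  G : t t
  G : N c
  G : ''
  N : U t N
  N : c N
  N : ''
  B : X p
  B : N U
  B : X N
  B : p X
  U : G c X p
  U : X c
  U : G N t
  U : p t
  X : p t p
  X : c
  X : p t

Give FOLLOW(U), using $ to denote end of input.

{ $, c, p, t }

In G : U B t U: add FIRST(B t U) = { c, p, t }.
In G : U B t U: U is at the end, add FOLLOW(G) = { $, c, p, t }.
In N : U t N: add FIRST(t N) = { t }.
In B : N U: U is at the end, add FOLLOW(B) = { t }.
Union: FOLLOW(U) = { $, c, p, t }.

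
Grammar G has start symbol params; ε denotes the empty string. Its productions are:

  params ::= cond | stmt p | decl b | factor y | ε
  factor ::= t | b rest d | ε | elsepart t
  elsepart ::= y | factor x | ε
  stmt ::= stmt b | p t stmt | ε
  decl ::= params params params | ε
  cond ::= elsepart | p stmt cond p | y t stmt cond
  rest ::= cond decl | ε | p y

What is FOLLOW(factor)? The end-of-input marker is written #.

{ x, y }

In params ::= factor y: add FIRST(y) = { y }.
In elsepart ::= factor x: add FIRST(x) = { x }.
Union: FOLLOW(factor) = { x, y }.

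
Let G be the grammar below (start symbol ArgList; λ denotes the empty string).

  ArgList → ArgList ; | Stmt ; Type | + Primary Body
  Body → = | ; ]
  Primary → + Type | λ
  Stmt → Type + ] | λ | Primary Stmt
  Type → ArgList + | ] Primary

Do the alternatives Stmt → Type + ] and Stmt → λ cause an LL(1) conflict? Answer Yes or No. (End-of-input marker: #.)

FIRST(Type + ]) = { +, ;, ] } and FIRST(λ) = { λ }.
The second alternative is nullable and FOLLOW(Stmt) = { ; } shares ; with FIRST of the first — conflict.

Yes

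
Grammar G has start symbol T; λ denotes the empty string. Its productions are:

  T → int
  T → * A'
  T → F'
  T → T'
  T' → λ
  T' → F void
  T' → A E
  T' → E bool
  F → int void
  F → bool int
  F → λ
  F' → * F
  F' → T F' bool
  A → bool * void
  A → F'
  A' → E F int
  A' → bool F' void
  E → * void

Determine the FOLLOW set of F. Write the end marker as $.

In T' → F void: add FIRST(void) = { void }.
In F' → * F: F is at the end, add FOLLOW(F') = { $, *, bool, int, void }.
In A' → E F int: add FIRST(int) = { int }.
Union: FOLLOW(F) = { $, *, bool, int, void }.

{ $, *, bool, int, void }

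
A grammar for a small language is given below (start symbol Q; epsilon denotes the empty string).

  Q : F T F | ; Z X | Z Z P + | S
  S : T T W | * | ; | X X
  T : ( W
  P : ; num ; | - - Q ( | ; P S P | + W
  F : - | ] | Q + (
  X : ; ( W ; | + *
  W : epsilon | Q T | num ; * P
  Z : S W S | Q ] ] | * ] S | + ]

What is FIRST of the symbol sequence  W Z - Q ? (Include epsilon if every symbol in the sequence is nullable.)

Add FIRST(W)\{epsilon} = { (, *, +, -, ;, ], num }; W is nullable, continue.
Add FIRST(Z) = { (, *, +, -, ;, ] }; Z is not nullable, stop.

{ (, *, +, -, ;, ], num }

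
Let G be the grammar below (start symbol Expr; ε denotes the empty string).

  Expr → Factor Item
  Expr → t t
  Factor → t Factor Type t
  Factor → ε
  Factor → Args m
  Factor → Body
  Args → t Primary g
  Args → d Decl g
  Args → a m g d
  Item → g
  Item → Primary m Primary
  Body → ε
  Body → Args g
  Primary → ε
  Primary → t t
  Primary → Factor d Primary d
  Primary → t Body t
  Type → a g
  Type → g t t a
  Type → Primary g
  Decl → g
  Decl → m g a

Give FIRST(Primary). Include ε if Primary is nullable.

Primary → ε contributes ε.
Primary → t t contributes {t}.
From Primary → Factor d Primary d: Factor nullable, take FIRST(Factor) ∪ {d} = { a, d, t }.
Primary → t Body t contributes {t}.
Union: FIRST(Primary) = { a, d, t, ε }.

{ a, d, t, ε }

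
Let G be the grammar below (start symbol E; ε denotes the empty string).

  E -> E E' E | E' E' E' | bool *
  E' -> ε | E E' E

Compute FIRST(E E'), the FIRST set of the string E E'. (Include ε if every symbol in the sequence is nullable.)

Add FIRST(E)\{ε} = { bool }; E is nullable, continue.
Add FIRST(E')\{ε} = { bool }; E' is nullable, continue.
Every symbol is nullable, so include ε.

{ bool, ε }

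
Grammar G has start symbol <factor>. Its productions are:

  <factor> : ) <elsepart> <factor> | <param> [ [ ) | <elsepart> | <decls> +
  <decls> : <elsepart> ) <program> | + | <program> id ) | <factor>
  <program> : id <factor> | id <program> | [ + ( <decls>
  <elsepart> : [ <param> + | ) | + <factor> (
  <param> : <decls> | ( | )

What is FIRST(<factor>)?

<factor> : ) <elsepart> <factor> contributes {)}.
From <factor> : <param> [ [ ): add FIRST(<param>) = { (, ), +, [, id }.
From <factor> : <elsepart>: add FIRST(<elsepart>) = { ), +, [ }.
From <factor> : <decls> +: add FIRST(<decls>) = { (, ), +, [, id }.
Union: FIRST(<factor>) = { (, ), +, [, id }.

{ (, ), +, [, id }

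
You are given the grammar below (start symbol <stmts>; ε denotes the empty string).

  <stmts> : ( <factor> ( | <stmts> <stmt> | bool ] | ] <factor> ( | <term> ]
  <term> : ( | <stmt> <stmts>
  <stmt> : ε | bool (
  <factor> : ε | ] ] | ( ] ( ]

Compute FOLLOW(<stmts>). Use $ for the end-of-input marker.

{ $, ], bool }

<stmts> is the start symbol, so $ ∈ FOLLOW(<stmts>).
In <stmts> : <stmts> <stmt>: add FIRST(<stmt>)\{ε} = { bool }.
  Since <stmt> is nullable, also add FOLLOW(<stmts>) = { $, ], bool }.
In <term> : <stmt> <stmts>: <stmts> is at the end, add FOLLOW(<term>) = { ] }.
Union: FOLLOW(<stmts>) = { $, ], bool }.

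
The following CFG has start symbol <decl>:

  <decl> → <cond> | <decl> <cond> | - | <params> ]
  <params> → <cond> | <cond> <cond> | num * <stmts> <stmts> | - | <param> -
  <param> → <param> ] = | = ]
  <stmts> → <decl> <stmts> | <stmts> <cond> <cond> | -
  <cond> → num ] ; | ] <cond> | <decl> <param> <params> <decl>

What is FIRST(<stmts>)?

{ -, =, ], num }

From <stmts> → <decl> <stmts>: add FIRST(<decl>) = { -, =, ], num }.
From <stmts> → <stmts> <cond> <cond>: add FIRST(<stmts>) = { -, =, ], num }.
<stmts> → - contributes {-}.
Union: FIRST(<stmts>) = { -, =, ], num }.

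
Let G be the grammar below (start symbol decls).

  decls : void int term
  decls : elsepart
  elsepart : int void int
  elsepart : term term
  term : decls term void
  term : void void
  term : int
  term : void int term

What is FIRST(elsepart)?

elsepart : int void int contributes {int}.
From elsepart : term term: add FIRST(term) = { int, void }.
Union: FIRST(elsepart) = { int, void }.

{ int, void }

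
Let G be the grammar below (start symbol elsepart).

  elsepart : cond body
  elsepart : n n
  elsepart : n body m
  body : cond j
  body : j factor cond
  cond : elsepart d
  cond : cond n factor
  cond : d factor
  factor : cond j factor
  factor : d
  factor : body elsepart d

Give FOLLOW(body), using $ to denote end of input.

In elsepart : cond body: body is at the end, add FOLLOW(elsepart) = { $, d }.
In elsepart : n body m: add FIRST(m) = { m }.
In factor : body elsepart d: add FIRST(elsepart d) = { d, n }.
Union: FOLLOW(body) = { $, d, m, n }.

{ $, d, m, n }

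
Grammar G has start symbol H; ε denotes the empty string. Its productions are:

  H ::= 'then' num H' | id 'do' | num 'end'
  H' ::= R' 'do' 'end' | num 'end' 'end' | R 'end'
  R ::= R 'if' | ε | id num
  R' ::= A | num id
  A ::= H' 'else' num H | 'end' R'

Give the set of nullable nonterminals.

Directly nullable (have an ε-production): R.
No other nonterminal has a production whose RHS symbols are all nullable.

{ R }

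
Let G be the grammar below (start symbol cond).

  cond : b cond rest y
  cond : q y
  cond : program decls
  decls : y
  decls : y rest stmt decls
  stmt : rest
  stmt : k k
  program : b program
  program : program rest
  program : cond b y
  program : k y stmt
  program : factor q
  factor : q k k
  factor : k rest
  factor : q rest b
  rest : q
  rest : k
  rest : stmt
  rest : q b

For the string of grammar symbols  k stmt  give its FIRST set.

{ k }

k is a terminal; add {k} and stop.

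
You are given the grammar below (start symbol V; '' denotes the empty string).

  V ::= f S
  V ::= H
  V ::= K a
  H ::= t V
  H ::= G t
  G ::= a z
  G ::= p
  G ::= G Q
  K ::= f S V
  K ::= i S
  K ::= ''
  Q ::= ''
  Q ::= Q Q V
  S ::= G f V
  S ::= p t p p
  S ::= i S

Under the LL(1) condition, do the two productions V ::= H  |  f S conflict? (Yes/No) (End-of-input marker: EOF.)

No

FIRST(H) = { a, p, t } and FIRST(f S) = { f }.
The FIRST sets are disjoint and neither alternative is nullable — no conflict.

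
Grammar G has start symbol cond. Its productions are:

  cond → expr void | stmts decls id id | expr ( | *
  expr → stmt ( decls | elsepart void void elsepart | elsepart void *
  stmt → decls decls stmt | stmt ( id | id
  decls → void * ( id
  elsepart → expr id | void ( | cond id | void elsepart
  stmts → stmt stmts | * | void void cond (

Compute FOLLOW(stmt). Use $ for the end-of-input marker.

In expr → stmt ( decls: add FIRST(( decls) = { ( }.
In stmt → decls decls stmt: stmt is at the end, add FOLLOW(stmt) = { (, *, id, void }.
In stmt → stmt ( id: add FIRST(( id) = { ( }.
In stmts → stmt stmts: add FIRST(stmts) = { *, id, void }.
Union: FOLLOW(stmt) = { (, *, id, void }.

{ (, *, id, void }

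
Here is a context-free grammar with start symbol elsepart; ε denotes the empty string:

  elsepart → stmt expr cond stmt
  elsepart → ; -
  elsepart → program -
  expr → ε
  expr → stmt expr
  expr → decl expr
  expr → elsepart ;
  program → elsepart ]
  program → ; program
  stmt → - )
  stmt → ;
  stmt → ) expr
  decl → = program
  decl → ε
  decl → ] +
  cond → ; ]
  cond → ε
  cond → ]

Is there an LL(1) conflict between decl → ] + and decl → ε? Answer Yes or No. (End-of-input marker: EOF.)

FIRST(] +) = { ] } and FIRST(ε) = { ε }.
The second alternative is nullable and FOLLOW(decl) = { EOF, ), -, ;, =, ] } shares ] with FIRST of the first — conflict.

Yes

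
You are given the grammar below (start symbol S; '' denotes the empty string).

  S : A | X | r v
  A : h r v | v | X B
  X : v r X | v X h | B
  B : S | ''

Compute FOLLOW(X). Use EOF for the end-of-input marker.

{ EOF, h, r, v }

In S : X: X is at the end, add FOLLOW(S) = { EOF, h, r, v }.
In A : X B: add FIRST(B)\{''} = { h, r, v }.
  Since B is nullable, also add FOLLOW(A) = { EOF, h, r, v }.
In X : v r X: X is at the end, add FOLLOW(X) = { EOF, h, r, v }.
In X : v X h: add FIRST(h) = { h }.
Union: FOLLOW(X) = { EOF, h, r, v }.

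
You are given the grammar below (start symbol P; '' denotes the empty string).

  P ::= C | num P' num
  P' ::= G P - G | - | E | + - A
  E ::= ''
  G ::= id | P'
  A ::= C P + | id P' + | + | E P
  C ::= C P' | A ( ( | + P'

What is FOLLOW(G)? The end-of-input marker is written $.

In P' ::= G P - G: add FIRST(P - G) = { +, id, num }.
In P' ::= G P - G: G is at the end, add FOLLOW(P') = { $, (, +, -, id, num }.
Union: FOLLOW(G) = { $, (, +, -, id, num }.

{ $, (, +, -, id, num }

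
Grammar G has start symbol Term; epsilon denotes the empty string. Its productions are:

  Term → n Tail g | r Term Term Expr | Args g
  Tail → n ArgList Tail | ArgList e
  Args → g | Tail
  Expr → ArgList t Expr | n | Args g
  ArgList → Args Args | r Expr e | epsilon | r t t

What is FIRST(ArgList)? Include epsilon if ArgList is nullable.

From ArgList → Args Args: add FIRST(Args) = { e, g, n, r }.
ArgList → r Expr e contributes {r}.
ArgList → epsilon contributes epsilon.
ArgList → r t t contributes {r}.
Union: FIRST(ArgList) = { e, g, n, r, epsilon }.

{ e, g, n, r, epsilon }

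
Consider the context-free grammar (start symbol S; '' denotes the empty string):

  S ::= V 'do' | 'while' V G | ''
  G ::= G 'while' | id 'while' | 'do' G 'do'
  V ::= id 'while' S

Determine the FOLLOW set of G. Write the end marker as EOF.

In S ::= 'while' V G: G is at the end, add FOLLOW(S) = { EOF, 'do', id }.
In G ::= G 'while': add FIRST('while') = { 'while' }.
In G ::= 'do' G 'do': add FIRST('do') = { 'do' }.
Union: FOLLOW(G) = { EOF, 'do', 'while', id }.

{ EOF, 'do', 'while', id }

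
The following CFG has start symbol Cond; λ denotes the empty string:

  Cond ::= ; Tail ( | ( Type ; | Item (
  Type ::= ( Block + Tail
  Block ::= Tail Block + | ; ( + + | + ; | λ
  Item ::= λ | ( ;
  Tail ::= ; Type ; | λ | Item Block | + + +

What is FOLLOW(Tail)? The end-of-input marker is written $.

In Cond ::= ; Tail (: add FIRST(() = { ( }.
In Type ::= ( Block + Tail: Tail is at the end, add FOLLOW(Type) = { ; }.
In Block ::= Tail Block +: add FIRST(Block +) = { (, +, ; }.
Union: FOLLOW(Tail) = { (, +, ; }.

{ (, +, ; }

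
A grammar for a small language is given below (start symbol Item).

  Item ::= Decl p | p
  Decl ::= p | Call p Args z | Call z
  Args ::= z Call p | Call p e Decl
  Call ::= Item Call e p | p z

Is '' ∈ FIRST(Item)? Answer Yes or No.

No

No nonterminal in this grammar is nullable.
No production of Item has an RHS whose symbols are all nullable, so Item is not nullable.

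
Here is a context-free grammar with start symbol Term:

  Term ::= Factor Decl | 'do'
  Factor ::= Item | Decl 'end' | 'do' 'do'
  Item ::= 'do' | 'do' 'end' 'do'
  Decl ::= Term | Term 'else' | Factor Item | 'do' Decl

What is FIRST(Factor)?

From Factor ::= Item: add FIRST(Item) = { 'do' }.
From Factor ::= Decl 'end': add FIRST(Decl) = { 'do' }.
Factor ::= 'do' 'do' contributes {'do'}.
Union: FIRST(Factor) = { 'do' }.

{ 'do' }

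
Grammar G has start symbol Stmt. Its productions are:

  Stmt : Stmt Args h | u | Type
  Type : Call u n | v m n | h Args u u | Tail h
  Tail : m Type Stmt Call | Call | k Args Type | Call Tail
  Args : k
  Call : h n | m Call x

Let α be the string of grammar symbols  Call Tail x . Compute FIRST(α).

Add FIRST(Call) = { h, m }; Call is not nullable, stop.

{ h, m }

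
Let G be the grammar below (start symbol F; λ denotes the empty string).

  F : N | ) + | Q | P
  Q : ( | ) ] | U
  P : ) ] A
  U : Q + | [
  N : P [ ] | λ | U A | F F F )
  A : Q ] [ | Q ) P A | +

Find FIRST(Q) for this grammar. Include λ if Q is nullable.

Q : ( contributes {(}.
Q : ) ] contributes {)}.
From Q : U: add FIRST(U) = { (, ), [ }.
Union: FIRST(Q) = { (, ), [ }.

{ (, ), [ }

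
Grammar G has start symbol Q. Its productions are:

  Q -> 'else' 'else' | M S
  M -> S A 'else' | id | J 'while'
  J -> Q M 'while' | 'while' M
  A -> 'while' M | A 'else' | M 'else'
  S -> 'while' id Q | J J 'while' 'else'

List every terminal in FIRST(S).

{ 'else', 'while', id }

S -> 'while' id Q contributes {'while'}.
From S -> J J 'while' 'else': add FIRST(J) = { 'else', 'while', id }.
Union: FIRST(S) = { 'else', 'while', id }.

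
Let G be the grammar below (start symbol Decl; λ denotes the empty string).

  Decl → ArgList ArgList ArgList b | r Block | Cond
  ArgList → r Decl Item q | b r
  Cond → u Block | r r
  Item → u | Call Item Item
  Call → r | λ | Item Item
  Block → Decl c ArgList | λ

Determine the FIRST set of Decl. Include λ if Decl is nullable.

From Decl → ArgList ArgList ArgList b: add FIRST(ArgList) = { b, r }.
Decl → r Block contributes {r}.
From Decl → Cond: add FIRST(Cond) = { r, u }.
Union: FIRST(Decl) = { b, r, u }.

{ b, r, u }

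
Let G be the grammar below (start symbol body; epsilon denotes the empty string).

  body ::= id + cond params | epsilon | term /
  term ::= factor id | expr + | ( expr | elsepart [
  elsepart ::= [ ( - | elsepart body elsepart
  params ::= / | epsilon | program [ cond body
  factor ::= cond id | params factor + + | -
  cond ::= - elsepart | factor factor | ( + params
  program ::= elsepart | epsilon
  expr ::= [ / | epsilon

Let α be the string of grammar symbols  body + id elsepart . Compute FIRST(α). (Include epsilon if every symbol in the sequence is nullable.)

{ (, +, -, /, [, id }

Add FIRST(body)\{epsilon} = { (, +, -, /, [, id }; body is nullable, continue.
+ is a terminal; add {+} and stop.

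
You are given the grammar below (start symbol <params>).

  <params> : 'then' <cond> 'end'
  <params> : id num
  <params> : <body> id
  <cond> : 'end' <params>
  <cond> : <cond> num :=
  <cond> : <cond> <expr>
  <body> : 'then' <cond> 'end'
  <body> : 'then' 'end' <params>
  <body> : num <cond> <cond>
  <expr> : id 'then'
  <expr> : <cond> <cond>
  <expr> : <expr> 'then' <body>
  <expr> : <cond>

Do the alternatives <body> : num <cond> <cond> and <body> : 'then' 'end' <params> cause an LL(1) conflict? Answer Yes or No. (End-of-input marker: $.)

No

FIRST(num <cond> <cond>) = { num } and FIRST('then' 'end' <params>) = { 'then' }.
The FIRST sets are disjoint and neither alternative is nullable — no conflict.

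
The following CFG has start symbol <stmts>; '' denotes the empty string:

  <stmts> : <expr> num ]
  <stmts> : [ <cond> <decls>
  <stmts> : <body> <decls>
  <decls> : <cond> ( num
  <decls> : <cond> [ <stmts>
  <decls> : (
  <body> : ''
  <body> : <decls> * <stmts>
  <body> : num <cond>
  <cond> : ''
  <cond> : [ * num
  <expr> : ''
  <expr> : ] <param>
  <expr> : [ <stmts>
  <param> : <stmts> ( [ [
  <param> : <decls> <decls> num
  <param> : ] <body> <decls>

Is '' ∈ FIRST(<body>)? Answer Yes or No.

<body> has an ''-production, so <body> ⇒ ''.

Yes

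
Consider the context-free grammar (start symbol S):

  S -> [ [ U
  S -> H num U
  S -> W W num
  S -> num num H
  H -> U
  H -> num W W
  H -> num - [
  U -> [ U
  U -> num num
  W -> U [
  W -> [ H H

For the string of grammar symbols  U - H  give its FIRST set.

{ [, num }

Add FIRST(U) = { [, num }; U is not nullable, stop.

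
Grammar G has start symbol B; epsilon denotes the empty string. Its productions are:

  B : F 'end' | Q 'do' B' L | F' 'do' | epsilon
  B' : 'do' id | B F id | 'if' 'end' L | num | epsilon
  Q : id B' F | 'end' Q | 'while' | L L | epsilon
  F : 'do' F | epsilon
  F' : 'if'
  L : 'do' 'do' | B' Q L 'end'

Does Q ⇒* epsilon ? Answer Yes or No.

Yes

Q has an epsilon-production, so Q ⇒ epsilon.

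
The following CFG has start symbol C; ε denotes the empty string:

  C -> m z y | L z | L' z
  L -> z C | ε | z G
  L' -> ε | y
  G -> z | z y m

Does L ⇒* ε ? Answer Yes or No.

L has an ε-production, so L ⇒ ε.

Yes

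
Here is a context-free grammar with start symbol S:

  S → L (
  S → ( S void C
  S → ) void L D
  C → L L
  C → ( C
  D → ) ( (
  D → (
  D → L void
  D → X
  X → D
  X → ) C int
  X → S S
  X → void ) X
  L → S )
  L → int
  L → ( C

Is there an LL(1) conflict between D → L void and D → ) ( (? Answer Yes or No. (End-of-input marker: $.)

FIRST(L void) = { (, ), int } and FIRST() ( () = { ) }.
Both contain ), so the two alternatives are not disjoint — LL(1) conflict.

Yes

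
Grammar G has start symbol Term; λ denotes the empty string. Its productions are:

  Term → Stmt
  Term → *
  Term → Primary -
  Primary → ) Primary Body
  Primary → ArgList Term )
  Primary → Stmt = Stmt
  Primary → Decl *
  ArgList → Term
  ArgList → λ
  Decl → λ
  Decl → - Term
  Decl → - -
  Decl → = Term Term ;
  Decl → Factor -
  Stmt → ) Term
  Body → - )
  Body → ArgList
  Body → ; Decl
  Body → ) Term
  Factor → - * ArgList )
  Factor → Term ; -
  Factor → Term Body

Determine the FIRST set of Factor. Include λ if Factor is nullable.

{ ), *, -, = }

Factor → - * ArgList ) contributes {-}.
From Factor → Term ; -: add FIRST(Term) = { ), *, -, = }.
From Factor → Term Body: add FIRST(Term) = { ), *, -, = }.
Union: FIRST(Factor) = { ), *, -, = }.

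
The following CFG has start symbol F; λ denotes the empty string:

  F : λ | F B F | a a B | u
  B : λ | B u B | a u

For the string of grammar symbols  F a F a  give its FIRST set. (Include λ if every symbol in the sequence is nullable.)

Add FIRST(F)\{λ} = { a, u }; F is nullable, continue.
a is a terminal; add {a} and stop.

{ a, u }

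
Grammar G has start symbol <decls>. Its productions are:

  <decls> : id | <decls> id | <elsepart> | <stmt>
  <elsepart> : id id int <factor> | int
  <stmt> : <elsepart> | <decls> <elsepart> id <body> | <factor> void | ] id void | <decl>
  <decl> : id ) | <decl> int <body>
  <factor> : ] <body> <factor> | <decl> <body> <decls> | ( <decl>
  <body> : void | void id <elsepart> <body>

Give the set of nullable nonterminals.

No nonterminal has an empty production or an RHS whose symbols are all nullable.

{ } (none)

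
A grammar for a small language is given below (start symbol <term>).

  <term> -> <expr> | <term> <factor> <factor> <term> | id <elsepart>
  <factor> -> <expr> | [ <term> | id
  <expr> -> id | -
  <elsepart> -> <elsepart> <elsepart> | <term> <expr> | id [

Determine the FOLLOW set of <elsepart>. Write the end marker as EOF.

In <term> -> id <elsepart>: <elsepart> is at the end, add FOLLOW(<term>) = { EOF, -, [, id }.
In <elsepart> -> <elsepart> <elsepart>: add FIRST(<elsepart>) = { -, id }.
In <elsepart> -> <elsepart> <elsepart>: <elsepart> is at the end, add FOLLOW(<elsepart>) = { EOF, -, [, id }.
Union: FOLLOW(<elsepart>) = { EOF, -, [, id }.

{ EOF, -, [, id }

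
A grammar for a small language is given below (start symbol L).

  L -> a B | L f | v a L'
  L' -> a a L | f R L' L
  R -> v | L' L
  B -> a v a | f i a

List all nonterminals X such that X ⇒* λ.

{ } (none)

No nonterminal has an empty production or an RHS whose symbols are all nullable.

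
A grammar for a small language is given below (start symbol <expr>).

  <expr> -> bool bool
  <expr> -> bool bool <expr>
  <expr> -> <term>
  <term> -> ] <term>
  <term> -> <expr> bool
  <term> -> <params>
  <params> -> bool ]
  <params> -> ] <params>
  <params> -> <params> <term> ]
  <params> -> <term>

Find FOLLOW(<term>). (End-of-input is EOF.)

In <expr> -> <term>: <term> is at the end, add FOLLOW(<expr>) = { EOF, bool }.
In <term> -> ] <term>: <term> is at the end, add FOLLOW(<term>) = { EOF, ], bool }.
In <params> -> <params> <term> ]: add FIRST(]) = { ] }.
In <params> -> <term>: <term> is at the end, add FOLLOW(<params>) = { EOF, ], bool }.
Union: FOLLOW(<term>) = { EOF, ], bool }.

{ EOF, ], bool }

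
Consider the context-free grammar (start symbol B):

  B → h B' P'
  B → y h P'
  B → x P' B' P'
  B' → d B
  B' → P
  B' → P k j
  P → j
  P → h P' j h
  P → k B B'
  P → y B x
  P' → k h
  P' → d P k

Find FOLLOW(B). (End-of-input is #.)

B is the start symbol, so # ∈ FOLLOW(B).
In B' → d B: B is at the end, add FOLLOW(B') = { d, k }.
In P → k B B': add FIRST(B') = { d, h, j, k, y }.
In P → y B x: add FIRST(x) = { x }.
Union: FOLLOW(B) = { #, d, h, j, k, x, y }.

{ #, d, h, j, k, x, y }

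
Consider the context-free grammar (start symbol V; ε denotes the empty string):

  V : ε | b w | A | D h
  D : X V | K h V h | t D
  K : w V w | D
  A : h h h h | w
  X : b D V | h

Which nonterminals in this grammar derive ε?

{ V }

Directly nullable (have an ε-production): V.
No other nonterminal has a production whose RHS symbols are all nullable.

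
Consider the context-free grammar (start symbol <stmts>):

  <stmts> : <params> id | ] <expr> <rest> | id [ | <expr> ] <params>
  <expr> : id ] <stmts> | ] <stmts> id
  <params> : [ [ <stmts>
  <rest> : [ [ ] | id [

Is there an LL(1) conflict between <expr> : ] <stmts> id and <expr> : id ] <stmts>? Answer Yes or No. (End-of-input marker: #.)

No

FIRST(] <stmts> id) = { ] } and FIRST(id ] <stmts>) = { id }.
The FIRST sets are disjoint and neither alternative is nullable — no conflict.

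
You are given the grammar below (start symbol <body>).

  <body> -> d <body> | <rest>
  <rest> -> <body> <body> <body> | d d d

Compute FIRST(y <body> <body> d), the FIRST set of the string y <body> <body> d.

y is a terminal; add {y} and stop.

{ y }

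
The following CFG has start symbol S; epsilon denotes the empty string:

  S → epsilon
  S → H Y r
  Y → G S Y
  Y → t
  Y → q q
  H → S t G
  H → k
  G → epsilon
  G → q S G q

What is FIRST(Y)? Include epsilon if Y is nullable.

From Y → G S Y: G, S nullable, take FIRST(G) ∪ FIRST(S) ∪ FIRST(Y) = { k, q, t }.
Y → t contributes {t}.
Y → q q contributes {q}.
Union: FIRST(Y) = { k, q, t }.

{ k, q, t }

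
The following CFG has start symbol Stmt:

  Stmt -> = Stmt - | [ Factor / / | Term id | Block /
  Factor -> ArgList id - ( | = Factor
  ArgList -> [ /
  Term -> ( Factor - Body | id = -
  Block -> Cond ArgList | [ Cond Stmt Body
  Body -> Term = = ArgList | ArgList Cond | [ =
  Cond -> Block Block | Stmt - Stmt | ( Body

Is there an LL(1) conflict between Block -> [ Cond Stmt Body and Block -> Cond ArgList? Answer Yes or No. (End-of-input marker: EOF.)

Yes

FIRST([ Cond Stmt Body) = { [ } and FIRST(Cond ArgList) = { (, =, [, id }.
Both contain [, so the two alternatives are not disjoint — LL(1) conflict.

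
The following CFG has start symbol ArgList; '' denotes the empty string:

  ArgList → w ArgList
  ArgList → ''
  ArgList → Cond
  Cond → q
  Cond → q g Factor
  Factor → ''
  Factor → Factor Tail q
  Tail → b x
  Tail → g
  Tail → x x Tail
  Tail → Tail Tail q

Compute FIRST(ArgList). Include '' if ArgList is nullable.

{ q, w, '' }

ArgList → w ArgList contributes {w}.
ArgList → '' contributes ''.
From ArgList → Cond: add FIRST(Cond) = { q }.
Union: FIRST(ArgList) = { q, w, '' }.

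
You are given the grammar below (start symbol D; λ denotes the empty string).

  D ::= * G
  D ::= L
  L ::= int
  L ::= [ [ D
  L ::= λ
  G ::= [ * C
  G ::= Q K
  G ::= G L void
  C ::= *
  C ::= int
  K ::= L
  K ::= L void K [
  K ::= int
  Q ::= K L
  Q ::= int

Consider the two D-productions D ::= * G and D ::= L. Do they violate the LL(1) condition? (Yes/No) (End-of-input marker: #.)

FIRST(* G) = { * } and FIRST(L) = { [, int, λ }.
The second is nullable but FOLLOW(D) = { #, [, int, void } is disjoint from FIRST of the first.

No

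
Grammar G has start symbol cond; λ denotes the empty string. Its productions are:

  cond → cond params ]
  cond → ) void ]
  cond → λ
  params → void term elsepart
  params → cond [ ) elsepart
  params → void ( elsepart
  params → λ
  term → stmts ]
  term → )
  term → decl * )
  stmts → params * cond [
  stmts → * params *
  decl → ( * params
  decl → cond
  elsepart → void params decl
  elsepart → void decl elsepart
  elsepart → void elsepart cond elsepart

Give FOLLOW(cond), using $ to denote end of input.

cond is the start symbol, so $ ∈ FOLLOW(cond).
In cond → cond params ]: add FIRST(params ]) = { ), [, ], void }.
In params → cond [ ) elsepart: add FIRST([ ) elsepart) = { [ }.
In stmts → params * cond [: add FIRST([) = { [ }.
In decl → cond: cond is at the end, add FOLLOW(decl) = { (, ), *, [, ], void }.
In elsepart → void elsepart cond elsepart: add FIRST(elsepart) = { void }.
Union: FOLLOW(cond) = { $, (, ), *, [, ], void }.

{ $, (, ), *, [, ], void }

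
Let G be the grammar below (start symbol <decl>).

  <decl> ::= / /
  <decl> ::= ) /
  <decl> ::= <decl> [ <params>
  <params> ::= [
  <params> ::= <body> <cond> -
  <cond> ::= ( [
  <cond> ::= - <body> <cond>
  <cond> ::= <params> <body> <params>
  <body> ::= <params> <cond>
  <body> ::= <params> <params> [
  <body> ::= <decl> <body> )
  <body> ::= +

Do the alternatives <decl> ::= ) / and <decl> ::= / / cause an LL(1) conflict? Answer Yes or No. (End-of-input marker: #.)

No

FIRST() /) = { ) } and FIRST(/ /) = { / }.
The FIRST sets are disjoint and neither alternative is nullable — no conflict.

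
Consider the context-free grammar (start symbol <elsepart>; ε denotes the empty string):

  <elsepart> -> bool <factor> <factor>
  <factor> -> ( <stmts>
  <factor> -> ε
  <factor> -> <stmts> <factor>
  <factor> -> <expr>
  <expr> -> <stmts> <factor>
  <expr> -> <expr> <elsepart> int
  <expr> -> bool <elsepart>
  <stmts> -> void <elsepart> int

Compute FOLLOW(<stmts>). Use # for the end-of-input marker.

{ #, (, bool, int, void }

In <factor> -> ( <stmts>: <stmts> is at the end, add FOLLOW(<factor>) = { #, (, bool, int, void }.
In <factor> -> <stmts> <factor>: add FIRST(<factor>)\{ε} = { (, bool, void }.
  Since <factor> is nullable, also add FOLLOW(<factor>) = { #, (, bool, int, void }.
In <expr> -> <stmts> <factor>: add FIRST(<factor>)\{ε} = { (, bool, void }.
  Since <factor> is nullable, also add FOLLOW(<expr>) = { #, (, bool, int, void }.
Union: FOLLOW(<stmts>) = { #, (, bool, int, void }.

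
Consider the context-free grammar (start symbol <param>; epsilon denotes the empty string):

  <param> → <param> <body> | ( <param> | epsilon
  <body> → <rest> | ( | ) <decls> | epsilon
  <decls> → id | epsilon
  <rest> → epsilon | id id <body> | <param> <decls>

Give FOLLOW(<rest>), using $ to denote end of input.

{ $, (, ), id }

In <body> → <rest>: <rest> is at the end, add FOLLOW(<body>) = { $, (, ), id }.
Union: FOLLOW(<rest>) = { $, (, ), id }.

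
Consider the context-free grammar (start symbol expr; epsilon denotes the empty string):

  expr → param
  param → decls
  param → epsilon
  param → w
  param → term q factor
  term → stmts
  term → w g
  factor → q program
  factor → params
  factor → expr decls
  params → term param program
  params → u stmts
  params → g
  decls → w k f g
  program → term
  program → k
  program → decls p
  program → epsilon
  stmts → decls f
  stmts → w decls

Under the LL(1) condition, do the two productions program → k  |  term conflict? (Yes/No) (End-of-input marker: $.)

No

FIRST(k) = { k } and FIRST(term) = { w }.
The FIRST sets are disjoint and neither alternative is nullable — no conflict.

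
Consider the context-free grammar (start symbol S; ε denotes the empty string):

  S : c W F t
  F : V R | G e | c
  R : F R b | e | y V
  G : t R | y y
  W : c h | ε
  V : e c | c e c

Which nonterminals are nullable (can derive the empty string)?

Directly nullable (have an ε-production): W.
No other nonterminal has a production whose RHS symbols are all nullable.

{ W }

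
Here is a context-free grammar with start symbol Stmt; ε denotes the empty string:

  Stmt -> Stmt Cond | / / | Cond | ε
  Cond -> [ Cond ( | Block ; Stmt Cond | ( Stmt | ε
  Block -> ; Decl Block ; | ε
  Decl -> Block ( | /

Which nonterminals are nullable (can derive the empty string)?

{ Block, Cond, Stmt }

Directly nullable (have an ε-production): Stmt, Cond, Block.
No other nonterminal has a production whose RHS symbols are all nullable.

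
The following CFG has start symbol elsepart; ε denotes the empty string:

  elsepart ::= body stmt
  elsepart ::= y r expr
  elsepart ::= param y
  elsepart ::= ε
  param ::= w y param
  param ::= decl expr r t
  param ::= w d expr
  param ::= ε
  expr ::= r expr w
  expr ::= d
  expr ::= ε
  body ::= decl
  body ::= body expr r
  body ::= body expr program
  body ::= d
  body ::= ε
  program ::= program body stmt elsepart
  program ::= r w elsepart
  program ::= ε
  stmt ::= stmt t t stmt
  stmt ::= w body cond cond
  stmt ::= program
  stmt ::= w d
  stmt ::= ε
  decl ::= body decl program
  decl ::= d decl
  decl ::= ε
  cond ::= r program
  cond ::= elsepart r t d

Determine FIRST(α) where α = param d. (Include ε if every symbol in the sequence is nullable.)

Add FIRST(param)\{ε} = { d, r, t, w, y }; param is nullable, continue.
d is a terminal; add {d} and stop.

{ d, r, t, w, y }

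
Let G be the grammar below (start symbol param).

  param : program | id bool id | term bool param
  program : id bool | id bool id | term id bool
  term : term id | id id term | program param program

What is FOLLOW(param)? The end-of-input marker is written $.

param is the start symbol, so $ ∈ FOLLOW(param).
In param : term bool param: param is at the end, add FOLLOW(param) = { $, id }.
In term : program param program: add FIRST(program) = { id }.
Union: FOLLOW(param) = { $, id }.

{ $, id }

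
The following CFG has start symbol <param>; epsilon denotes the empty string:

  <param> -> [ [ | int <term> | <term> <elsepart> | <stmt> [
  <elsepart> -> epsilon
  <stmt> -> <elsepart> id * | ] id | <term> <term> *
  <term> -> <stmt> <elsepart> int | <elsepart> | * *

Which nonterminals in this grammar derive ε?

{ <elsepart>, <param>, <term> }

Directly nullable (have an epsilon-production): <elsepart>.
<param> -> <term> <elsepart> with every symbol nullable, so <param> is nullable.
<term> -> <elsepart> with every symbol nullable, so <term> is nullable.
No other nonterminal has a production whose RHS symbols are all nullable.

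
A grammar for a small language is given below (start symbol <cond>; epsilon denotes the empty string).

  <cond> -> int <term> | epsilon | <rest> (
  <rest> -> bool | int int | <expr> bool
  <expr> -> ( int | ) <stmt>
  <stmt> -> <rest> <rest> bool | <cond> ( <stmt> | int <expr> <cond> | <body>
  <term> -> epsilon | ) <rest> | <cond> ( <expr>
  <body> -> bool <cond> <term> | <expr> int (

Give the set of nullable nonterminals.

Directly nullable (have an epsilon-production): <cond>, <term>.
No other nonterminal has a production whose RHS symbols are all nullable.

{ <cond>, <term> }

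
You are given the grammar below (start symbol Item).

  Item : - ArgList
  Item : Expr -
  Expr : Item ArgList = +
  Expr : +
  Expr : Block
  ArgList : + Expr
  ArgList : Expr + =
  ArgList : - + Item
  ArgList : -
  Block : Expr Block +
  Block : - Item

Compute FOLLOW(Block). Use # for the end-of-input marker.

In Expr : Block: Block is at the end, add FOLLOW(Expr) = { #, +, -, = }.
In Block : Expr Block +: add FIRST(+) = { + }.
Union: FOLLOW(Block) = { #, +, -, = }.

{ #, +, -, = }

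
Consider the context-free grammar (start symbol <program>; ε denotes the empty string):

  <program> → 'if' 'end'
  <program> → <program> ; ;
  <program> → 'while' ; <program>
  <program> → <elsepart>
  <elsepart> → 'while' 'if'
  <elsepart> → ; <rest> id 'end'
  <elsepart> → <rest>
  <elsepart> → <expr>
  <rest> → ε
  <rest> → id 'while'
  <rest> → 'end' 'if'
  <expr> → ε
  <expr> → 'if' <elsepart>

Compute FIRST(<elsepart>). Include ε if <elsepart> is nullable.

{ 'end', 'if', 'while', ;, id, ε }

<elsepart> → 'while' 'if' contributes {'while'}.
<elsepart> → ; <rest> id 'end' contributes {;}.
From <elsepart> → <rest>: add FIRST(<rest>) = { 'end', id, ε } (including ε since <rest> is nullable).
From <elsepart> → <expr>: add FIRST(<expr>) = { 'if', ε } (including ε since <expr> is nullable).
Union: FIRST(<elsepart>) = { 'end', 'if', 'while', ;, id, ε }.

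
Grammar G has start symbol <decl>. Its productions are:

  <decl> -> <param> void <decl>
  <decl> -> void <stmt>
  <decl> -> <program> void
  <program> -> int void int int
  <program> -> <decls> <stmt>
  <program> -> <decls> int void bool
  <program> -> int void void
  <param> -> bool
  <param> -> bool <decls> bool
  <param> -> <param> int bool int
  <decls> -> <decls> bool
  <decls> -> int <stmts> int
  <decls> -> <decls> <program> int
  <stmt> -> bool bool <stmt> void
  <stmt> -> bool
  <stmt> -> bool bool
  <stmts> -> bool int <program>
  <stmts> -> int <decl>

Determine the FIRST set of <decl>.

{ bool, int, void }

From <decl> -> <param> void <decl>: add FIRST(<param>) = { bool }.
<decl> -> void <stmt> contributes {void}.
From <decl> -> <program> void: add FIRST(<program>) = { int }.
Union: FIRST(<decl>) = { bool, int, void }.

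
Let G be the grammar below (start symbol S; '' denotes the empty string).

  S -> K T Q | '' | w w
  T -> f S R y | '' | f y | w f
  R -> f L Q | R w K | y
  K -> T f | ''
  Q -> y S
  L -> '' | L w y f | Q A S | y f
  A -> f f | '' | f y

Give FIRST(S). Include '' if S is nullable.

From S -> K T Q: K, T nullable, take FIRST(K) ∪ FIRST(T) ∪ FIRST(Q) = { f, w, y }.
S -> '' contributes ''.
S -> w w contributes {w}.
Union: FIRST(S) = { f, w, y, '' }.

{ f, w, y, '' }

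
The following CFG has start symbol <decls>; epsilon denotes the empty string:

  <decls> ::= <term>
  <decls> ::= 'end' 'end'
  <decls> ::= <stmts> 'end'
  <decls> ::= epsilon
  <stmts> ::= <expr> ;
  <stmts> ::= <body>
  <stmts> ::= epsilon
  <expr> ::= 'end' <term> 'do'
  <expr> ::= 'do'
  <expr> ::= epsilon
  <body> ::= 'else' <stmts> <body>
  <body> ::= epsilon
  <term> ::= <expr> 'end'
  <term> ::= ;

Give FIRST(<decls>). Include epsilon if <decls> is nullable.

{ 'do', 'else', 'end', ;, epsilon }

From <decls> ::= <term>: add FIRST(<term>) = { 'do', 'end', ; }.
<decls> ::= 'end' 'end' contributes {'end'}.
From <decls> ::= <stmts> 'end': <stmts> nullable, take FIRST(<stmts>) ∪ {'end'} = { 'do', 'else', 'end', ; }.
<decls> ::= epsilon contributes epsilon.
Union: FIRST(<decls>) = { 'do', 'else', 'end', ;, epsilon }.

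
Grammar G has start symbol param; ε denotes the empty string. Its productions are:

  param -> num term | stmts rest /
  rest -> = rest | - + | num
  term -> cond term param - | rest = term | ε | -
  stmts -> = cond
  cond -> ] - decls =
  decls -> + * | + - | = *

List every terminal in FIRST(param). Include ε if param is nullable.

param -> num term contributes {num}.
From param -> stmts rest /: add FIRST(stmts) = { = }.
Union: FIRST(param) = { =, num }.

{ =, num }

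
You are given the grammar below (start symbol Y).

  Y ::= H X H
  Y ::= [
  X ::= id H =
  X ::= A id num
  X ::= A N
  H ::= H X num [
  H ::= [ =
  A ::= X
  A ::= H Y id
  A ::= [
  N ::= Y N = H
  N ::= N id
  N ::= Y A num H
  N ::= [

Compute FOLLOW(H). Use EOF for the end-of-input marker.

{ EOF, =, [, id, num }

In Y ::= H X H: add FIRST(X H) = { [, id }.
In Y ::= H X H: H is at the end, add FOLLOW(Y) = { EOF, [, id }.
In X ::= id H =: add FIRST(=) = { = }.
In H ::= H X num [: add FIRST(X num [) = { [, id }.
In A ::= H Y id: add FIRST(Y id) = { [ }.
In N ::= Y N = H: H is at the end, add FOLLOW(N) = { =, [, id, num }.
In N ::= Y A num H: H is at the end, add FOLLOW(N) = { =, [, id, num }.
Union: FOLLOW(H) = { EOF, =, [, id, num }.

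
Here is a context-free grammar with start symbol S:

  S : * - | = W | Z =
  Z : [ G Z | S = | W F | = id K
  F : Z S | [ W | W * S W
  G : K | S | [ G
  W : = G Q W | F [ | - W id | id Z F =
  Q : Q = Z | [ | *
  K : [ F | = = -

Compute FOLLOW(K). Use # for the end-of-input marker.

In Z : = id K: K is at the end, add FOLLOW(Z) = { *, -, =, [, id }.
In G : K: K is at the end, add FOLLOW(G) = { *, -, =, [, id }.
Union: FOLLOW(K) = { *, -, =, [, id }.

{ *, -, =, [, id }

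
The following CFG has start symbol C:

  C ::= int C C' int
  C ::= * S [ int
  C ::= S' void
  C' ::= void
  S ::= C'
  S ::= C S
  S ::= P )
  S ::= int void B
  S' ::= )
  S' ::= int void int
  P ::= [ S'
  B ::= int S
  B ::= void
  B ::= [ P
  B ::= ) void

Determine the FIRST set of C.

{ ), *, int }

C ::= int C C' int contributes {int}.
C ::= * S [ int contributes {*}.
From C ::= S' void: add FIRST(S') = { ), int }.
Union: FIRST(C) = { ), *, int }.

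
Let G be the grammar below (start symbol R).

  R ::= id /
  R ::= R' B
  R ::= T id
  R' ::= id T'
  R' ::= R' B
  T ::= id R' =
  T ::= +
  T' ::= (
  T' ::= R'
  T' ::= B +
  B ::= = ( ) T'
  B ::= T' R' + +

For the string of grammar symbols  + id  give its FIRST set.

+ is a terminal; add {+} and stop.

{ + }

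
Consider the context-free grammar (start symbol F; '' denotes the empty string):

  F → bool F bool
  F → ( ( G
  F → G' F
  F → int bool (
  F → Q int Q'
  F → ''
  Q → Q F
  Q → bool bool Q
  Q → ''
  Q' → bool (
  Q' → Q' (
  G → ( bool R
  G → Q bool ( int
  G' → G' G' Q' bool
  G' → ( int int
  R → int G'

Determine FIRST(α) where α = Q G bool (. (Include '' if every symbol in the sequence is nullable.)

{ (, bool, int }

Add FIRST(Q)\{''} = { (, bool, int }; Q is nullable, continue.
Add FIRST(G) = { (, bool, int }; G is not nullable, stop.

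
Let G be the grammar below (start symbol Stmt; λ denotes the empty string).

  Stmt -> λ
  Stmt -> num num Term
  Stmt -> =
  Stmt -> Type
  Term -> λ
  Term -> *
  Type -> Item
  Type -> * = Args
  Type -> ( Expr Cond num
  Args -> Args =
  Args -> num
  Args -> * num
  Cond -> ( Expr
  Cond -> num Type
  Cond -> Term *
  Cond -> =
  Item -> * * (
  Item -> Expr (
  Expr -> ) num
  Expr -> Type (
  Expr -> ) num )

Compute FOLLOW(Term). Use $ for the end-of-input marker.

{ $, * }

In Stmt -> num num Term: Term is at the end, add FOLLOW(Stmt) = { $ }.
In Cond -> Term *: add FIRST(*) = { * }.
Union: FOLLOW(Term) = { $, * }.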